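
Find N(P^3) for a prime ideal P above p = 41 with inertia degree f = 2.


N(P^a) = p^(a*f)
= 41^(3*2)
= 41^6
= 4750104241

4750104241


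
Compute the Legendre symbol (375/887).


p = 887 is prime, so compute (375/887) with the reciprocity algorithm (Jacobi-symbol steps: pull out 2s via (2/n), flip via reciprocity, reduce):
  reciprocity: (375/887) -> -(887/375)
  reduce: (137/375)
  reciprocity: (137/375) -> +(375/137)
  reduce: (101/137)
  reciprocity: (101/137) -> +(137/101)
  reduce: (36/101)
  pull out 2: (2/101) = -1  (since 101 mod 8 = 5)
  pull out 2: (2/101) = -1  (since 101 mod 8 = 5)
  reciprocity: (9/101) -> +(101/9)
  reduce: (2/9)
  pull out 2: (2/9) = +1  (since 9 mod 8 = 1)
  (1/9) = 1
Product of signs = -1
(375/887) = -1

-1


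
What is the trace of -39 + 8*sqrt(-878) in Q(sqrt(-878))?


Tr(a + b*sqrt(d)) = (a + b*sqrt(d)) + (a - b*sqrt(d)) = 2a
= 2 * (-39)
= -78

-78


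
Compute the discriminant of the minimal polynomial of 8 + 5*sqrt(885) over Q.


The element 8 + 5*sqrt(885) has minimal polynomial:
x^2 - 16*x - 22061
Discriminant = (-16)^2 - 4*(-22061)
= 256 + 88244
= 88500

88500


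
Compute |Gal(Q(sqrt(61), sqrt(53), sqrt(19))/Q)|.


The 3 square roots of distinct primes are multiplicatively independent over Q,
so [K:Q] = 2^3 and Gal(K/Q) is isomorphic to (Z/2Z)^3.
|Gal| = 2^3 = 8

8


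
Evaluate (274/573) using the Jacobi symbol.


Compute (274/573) via quadratic reciprocity:
  pull out 2: (2/573) = -1  (since 573 mod 8 = 5)
  reciprocity: (137/573) -> +(573/137)
  reduce: (25/137)
  reciprocity: (25/137) -> +(137/25)
  reduce: (12/25)
  pull out 2: (2/25) = +1  (since 25 mod 8 = 1)
  pull out 2: (2/25) = +1  (since 25 mod 8 = 1)
  reciprocity: (3/25) -> +(25/3)
  reduce: (1/3)
  (1/3) = 1
Product of signs = -1

-1


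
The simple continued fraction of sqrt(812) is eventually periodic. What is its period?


Run the CF algorithm for sqrt(812).
a_0 = floor(sqrt(812)) = 28; set m_0=0, q_0=1.
Recurrence: m' = q*a - m,  q' = (d - m'^2)/q,  a' = floor((a_0 + m')/q').
  step 1: m=28, q=28, a=2
  step 2: m=28, q=1, a=56
a_2 = 2*a_0 = 56, so the period closes here.
sqrt(812) = [28; 2, 56]
Period length = 2

2


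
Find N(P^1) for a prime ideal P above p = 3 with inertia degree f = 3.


N(P^a) = p^(a*f)
= 3^(1*3)
= 3^3
= 27

27


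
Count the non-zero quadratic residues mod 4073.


For prime p, the number of non-zero quadratic residues is (p-1)/2.
= (4073-1)/2
= 2036

2036


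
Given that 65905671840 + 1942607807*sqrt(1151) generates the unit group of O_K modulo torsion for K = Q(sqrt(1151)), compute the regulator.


epsilon = 65905671840 + 1942607807*sqrt(1151)
= 1.3181e+11
R = ln(1.3181e+11)
= 25.6046

25.6046


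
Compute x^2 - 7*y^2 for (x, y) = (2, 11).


x^2 - d*y^2
= 2^2 - 7*11^2
= 4 - 847
= -843

-843


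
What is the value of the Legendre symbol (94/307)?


p = 307 is prime, so compute (94/307) with the reciprocity algorithm (Jacobi-symbol steps: pull out 2s via (2/n), flip via reciprocity, reduce):
  pull out 2: (2/307) = -1  (since 307 mod 8 = 3)
  reciprocity: (47/307) -> -(307/47)
  reduce: (25/47)
  reciprocity: (25/47) -> +(47/25)
  reduce: (22/25)
  pull out 2: (2/25) = +1  (since 25 mod 8 = 1)
  reciprocity: (11/25) -> +(25/11)
  reduce: (3/11)
  reciprocity: (3/11) -> -(11/3)
  reduce: (2/3)
  pull out 2: (2/3) = -1  (since 3 mod 8 = 3)
  (1/3) = 1
Product of signs = 1
(94/307) = 1

1


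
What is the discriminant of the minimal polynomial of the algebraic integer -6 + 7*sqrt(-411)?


The element -6 + 7*sqrt(-411) has minimal polynomial:
x^2 + 12*x + 20175
Discriminant = (12)^2 - 4*(20175)
= 144 - 80700
= -80556

-80556


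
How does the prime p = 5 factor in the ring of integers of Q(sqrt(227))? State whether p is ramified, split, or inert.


K = Q(sqrt(227)). Since d mod 4 = 3, disc(K) = 908.
Check p | disc: 908 mod 5 = 3.
p does not divide disc. Compute Legendre symbol (d/p):
2^((5-1)/2) mod 5 = -1
(d/p) = -1, so p is inert: (p) stays prime with e=1, f=2, g=1.
Therefore p is inert.

inert


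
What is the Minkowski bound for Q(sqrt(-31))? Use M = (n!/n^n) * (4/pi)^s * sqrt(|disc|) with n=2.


d = -31, d mod 4 = 1, so disc(K) = d = -31; |disc(K)| = 31
Imaginary quadratic field, so n = 2, s = r2 = 1, r1 = 0
M = (n!/n^n) * (4/pi)^s * sqrt(|disc(K)|) = (2!/2^2) * (4/pi)^1 * sqrt(31)
= 0.5 * 1.273240 * 5.567764
= 3.5445

3.5445


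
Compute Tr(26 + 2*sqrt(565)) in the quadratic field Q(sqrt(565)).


Tr(a + b*sqrt(d)) = (a + b*sqrt(d)) + (a - b*sqrt(d)) = 2a
= 2 * (26)
= 52

52


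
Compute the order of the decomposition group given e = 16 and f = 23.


|D_P| = e * f
= 16 * 23
= 368

368


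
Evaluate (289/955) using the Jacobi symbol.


Compute (289/955) via quadratic reciprocity:
  reciprocity: (289/955) -> +(955/289)
  reduce: (88/289)
  pull out 2: (2/289) = +1  (since 289 mod 8 = 1)
  pull out 2: (2/289) = +1  (since 289 mod 8 = 1)
  pull out 2: (2/289) = +1  (since 289 mod 8 = 1)
  reciprocity: (11/289) -> +(289/11)
  reduce: (3/11)
  reciprocity: (3/11) -> -(11/3)
  reduce: (2/3)
  pull out 2: (2/3) = -1  (since 3 mod 8 = 3)
  (1/3) = 1
Product of signs = 1

1


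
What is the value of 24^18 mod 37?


p = 37 is prime and the exponent is (p-1)/2 = 18, so by Euler's criterion 24^18 = (24/37) = +1 or -1 mod 37.
Compute by square-and-multiply:
  18 = 16 + 2 (binary 10010)
  Repeated squaring mod 37: 24^1 = 24, 24^2 = 21, 24^4 = 34, 24^8 = 9, 24^16 = 7
  24^18 = 24^16 * 24^2 = 7 * 21 mod 37
    7 * 21 = 147 = 36 mod 37
  24^18 = 36 mod 37
Result 36 = p - 1 = -1 mod 37: 24 is a quadratic non-residue mod 37. As a residue in [0, p-1] the value is 36.
24^18 mod 37 = 36

36


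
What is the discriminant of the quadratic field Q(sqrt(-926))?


For K = Q(sqrt(d)) with d squarefree: disc(K) = d if d = 1 mod 4, and disc(K) = 4d if d = 2 or 3 mod 4.
Here d = -926, and d mod 4 = 2.
d = 2 mod 4, not 1 (O_K = Z[sqrt(d)]), so disc(K) = 4d = 4 * (-926) = -3704

-3704


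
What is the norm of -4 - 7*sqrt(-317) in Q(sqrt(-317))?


N(a + b*sqrt(d)) = a^2 - d*b^2
= (-4)^2 - (-317)*(-7)^2
= 16 + 15533
= 15549

15549


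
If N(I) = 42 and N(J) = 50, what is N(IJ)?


N(IJ) = N(I) * N(J)
= 42 * 50
= 2100

2100


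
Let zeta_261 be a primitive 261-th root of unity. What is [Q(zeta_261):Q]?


The degree equals Euler's totient phi(261).
261 = 3^2 * 29
phi(261) = 168

168


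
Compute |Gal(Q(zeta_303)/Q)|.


|Gal(Q(zeta_303)/Q)| = phi(303)
= 200

200


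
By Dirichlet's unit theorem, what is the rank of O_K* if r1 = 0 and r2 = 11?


By Dirichlet's unit theorem:
rank = r1 + r2 - 1
= 0 + 11 - 1
= 10

10


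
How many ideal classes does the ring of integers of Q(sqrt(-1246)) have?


K = Q(sqrt(-1246)). d mod 4 = 2, so D = disc(K) = 4d = -4984
h(K) equals the number of primitive reduced positive-definite forms (a, b, c) = a*x^2 + b*x*y + c*y^2 with b^2 - 4ac = D,
where reduced means |b| <= a <= c, with b >= 0 whenever |b| = a or a = c, and primitive means gcd(a, b, c) = 1.
Reduced forces 3a^2 <= |D| = 4984, so 1 <= a <= 40; b must have the parity of D, and c = (b^2 - D)/(4a) must be an integer >= a.
Enumerate a = 1..40, b in [-a, a]:
  a=1: (1, 0, 1246)  [1]
  a=2: (2, 0, 623)  [1]
  a=3..4: none
  a=5: (5, -4, 250), (5, 4, 250)  [2]
  a=6: none
  a=7: (7, 0, 178)  [1]
  a=8..9: none
  a=10: (10, -4, 125), (10, 4, 125)  [2]
  a=11..13: none
  a=14: (14, 0, 89)  [1]
  a=15..24: none
  a=25: (25, -4, 50), (25, 4, 50)  [2]
  a=26..28: none
  a=29: (29, -2, 43), (29, 2, 43)  [2]
  a=30: none
  a=31: (31, -10, 41), (31, 10, 41)  [2]
  a=32..34: none
  a=35: (35, -14, 37), (35, 14, 37)  [2]
  a=36..40: none
Total reduced forms: 1 + 1 + 2 + 1 + 2 + 1 + 2 + 2 + 2 + 2 = 16
h = 16

16


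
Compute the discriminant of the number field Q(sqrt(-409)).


For K = Q(sqrt(d)) with d squarefree: disc(K) = d if d = 1 mod 4, and disc(K) = 4d if d = 2 or 3 mod 4.
Here d = -409, and d mod 4 = 3.
d = 3 mod 4, not 1 (O_K = Z[sqrt(d)]), so disc(K) = 4d = 4 * (-409) = -1636

-1636


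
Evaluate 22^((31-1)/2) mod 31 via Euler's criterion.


p = 31 is prime and the exponent is (p-1)/2 = 15, so by Euler's criterion 22^15 = (22/31) = +1 or -1 mod 31.
Compute by square-and-multiply:
  15 = 8 + 4 + 2 + 1 (binary 1111)
  Repeated squaring mod 31: 22^1 = 22, 22^2 = 19, 22^4 = 20, 22^8 = 28
  22^15 = 22^8 * 22^4 * 22^2 * 22^1 = 28 * 20 * 19 * 22 mod 31
    28 * 20 = 560 = 2 mod 31
    2 * 19 = 38 = 7 mod 31
    7 * 22 = 154 = 30 mod 31
  22^15 = 30 mod 31
Result 30 = p - 1 = -1 mod 31: 22 is a quadratic non-residue mod 31. As a residue in [0, p-1] the value is 30.
22^15 mod 31 = 30

30


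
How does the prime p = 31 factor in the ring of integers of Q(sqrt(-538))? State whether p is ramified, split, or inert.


K = Q(sqrt(-538)). Since d mod 4 = 2, disc(K) = -2152.
Check p | disc: -2152 mod 31 = 18.
p does not divide disc. Compute Legendre symbol (d/p):
20^((31-1)/2) mod 31 = 1
(d/p) = 1, so p splits: (p) = P*P' with e=1, f=1, g=2.
Therefore p is split.

split


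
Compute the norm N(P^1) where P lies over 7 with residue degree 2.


N(P^a) = p^(a*f)
= 7^(1*2)
= 7^2
= 49

49


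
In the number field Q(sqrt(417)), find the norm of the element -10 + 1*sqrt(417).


N(a + b*sqrt(d)) = a^2 - d*b^2
= (-10)^2 - (417)*(1)^2
= 100 - 417
= -317

-317


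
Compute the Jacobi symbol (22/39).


Compute (22/39) via quadratic reciprocity:
  pull out 2: (2/39) = +1  (since 39 mod 8 = 7)
  reciprocity: (11/39) -> -(39/11)
  reduce: (6/11)
  pull out 2: (2/11) = -1  (since 11 mod 8 = 3)
  reciprocity: (3/11) -> -(11/3)
  reduce: (2/3)
  pull out 2: (2/3) = -1  (since 3 mod 8 = 3)
  (1/3) = 1
Product of signs = 1

1


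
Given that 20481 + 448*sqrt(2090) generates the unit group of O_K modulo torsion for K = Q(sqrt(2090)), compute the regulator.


epsilon = 20481 + 448*sqrt(2090)
= 40962.0000
R = ln(40962.0000)
= 10.6204

10.6204


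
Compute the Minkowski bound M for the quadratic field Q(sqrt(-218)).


d = -218, d mod 4 = 2, so disc(K) = 4d = -872; |disc(K)| = 872
Imaginary quadratic field, so n = 2, s = r2 = 1, r1 = 0
M = (n!/n^n) * (4/pi)^s * sqrt(|disc(K)|) = (2!/2^2) * (4/pi)^1 * sqrt(872)
= 0.5 * 1.273240 * 29.529646
= 18.7992

18.7992


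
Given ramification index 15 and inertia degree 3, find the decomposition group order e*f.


|D_P| = e * f
= 15 * 3
= 45

45


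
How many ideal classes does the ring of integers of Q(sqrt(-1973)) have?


K = Q(sqrt(-1973)). d mod 4 = 3, so D = disc(K) = 4d = -7892
h(K) equals the number of primitive reduced positive-definite forms (a, b, c) = a*x^2 + b*x*y + c*y^2 with b^2 - 4ac = D,
where reduced means |b| <= a <= c, with b >= 0 whenever |b| = a or a = c, and primitive means gcd(a, b, c) = 1.
Reduced forces 3a^2 <= |D| = 7892, so 1 <= a <= 51; b must have the parity of D, and c = (b^2 - D)/(4a) must be an integer >= a.
Enumerate a = 1..51, b in [-a, a]:
  a=1: (1, 0, 1973)  [1]
  a=2: (2, 2, 987)  [1]
  a=3: (3, -2, 658), (3, 2, 658)  [2]
  a=4..5: none
  a=6: (6, -2, 329), (6, 2, 329)  [2]
  a=7: (7, -2, 282), (7, 2, 282)  [2]
  a=8: none
  a=9: (9, -8, 221), (9, 8, 221)  [2]
  a=10..12: none
  a=13: (13, -8, 153), (13, 8, 153)  [2]
  a=14: (14, -2, 141), (14, 2, 141)  [2]
  a=15..16: none
  a=17: (17, -8, 117), (17, 8, 117)  [2]
  a=18: (18, -10, 111), (18, 10, 111)  [2]
  a=19..20: none
  a=21: (21, -16, 97), (21, -2, 94), (21, 2, 94), (21, 16, 97)  [4]
  a=22..25: none
  a=26: (26, -18, 79), (26, 18, 79)  [2]
  a=27: (27, -10, 74), (27, 10, 74)  [2]
  a=28: none
  a=29: (29, -24, 73), (29, 24, 73)  [2]
  a=30..33: none
  a=34: (34, -26, 63), (34, 26, 63)  [2]
  a=35..36: none
  a=37: (37, -10, 54), (37, 10, 54)  [2]
  a=38: none
  a=39: (39, -34, 58), (39, -8, 51), (39, 8, 51), (39, 34, 58)  [4]
  a=40: none
  a=41: (41, -12, 49), (41, 12, 49)  [2]
  a=42: (42, -26, 51), (42, -2, 47), (42, 2, 47), (42, 26, 51)  [4]
  a=43..51: none
Total reduced forms: 1 + 1 + 2 + 2 + 2 + 2 + 2 + 2 + 2 + 2 + 4 + 2 + 2 + 2 + 2 + 2 + 4 + 2 + 4 = 42
h = 42

42


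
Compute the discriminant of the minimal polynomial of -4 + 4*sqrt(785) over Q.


The element -4 + 4*sqrt(785) has minimal polynomial:
x^2 + 8*x - 12544
Discriminant = (8)^2 - 4*(-12544)
= 64 + 50176
= 50240

50240


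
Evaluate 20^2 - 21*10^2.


x^2 - d*y^2
= 20^2 - 21*10^2
= 400 - 2100
= -1700

-1700


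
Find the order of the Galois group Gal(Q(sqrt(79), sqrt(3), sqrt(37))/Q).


The 3 square roots of distinct primes are multiplicatively independent over Q,
so [K:Q] = 2^3 and Gal(K/Q) is isomorphic to (Z/2Z)^3.
|Gal| = 2^3 = 8

8


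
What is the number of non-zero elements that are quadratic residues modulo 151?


For prime p, the number of non-zero quadratic residues is (p-1)/2.
= (151-1)/2
= 75

75


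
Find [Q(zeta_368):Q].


The degree equals Euler's totient phi(368).
368 = 2^4 * 23
phi(368) = 176

176


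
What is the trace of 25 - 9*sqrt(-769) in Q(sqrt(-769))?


Tr(a + b*sqrt(d)) = (a + b*sqrt(d)) + (a - b*sqrt(d)) = 2a
= 2 * (25)
= 50

50


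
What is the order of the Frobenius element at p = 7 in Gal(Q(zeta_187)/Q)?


The Frobenius at p in Gal(Q(zeta_n)/Q) = (Z/nZ)* is the class of p, so its order is ord_187(7), the smallest k >= 1 with 7^k = 1 mod 187.
n = 187 = 11 * 17, phi(187) = 160; the order divides phi(n).
Divisors of 160: 1, 2, 4, 5, 8, 10, 16, 20, 32, 40, 80, 160
Repeated squaring mod 187: 7^1 = 7, 7^2 = 49, 7^4 = 157, 7^8 = 152, 7^16 = 103, 7^32 = 137, 7^64 = 69, 7^128 = 86
Test divisors in increasing order:
  k=1: 7^1 = 7 mod 187
  k=2: 7^2 = 49 mod 187
  k=4: 7^4 = 157 mod 187
  k=5: 7^5 = 157 * 7 = 164 mod 187
  k=8: 7^8 = 152 mod 187
  k=10: 7^10 = 152 * 49 = 155 mod 187
  k=16: 7^16 = 103 mod 187
  k=20: 7^20 = 103 * 157 = 89 mod 187
  k=32: 7^32 = 137 mod 187
  k=40: 7^40 = 137 * 152 = 67 mod 187
  k=80: 7^80 = 69 * 103 = 1 mod 187  <- first divisor giving 1
Order = 80

80


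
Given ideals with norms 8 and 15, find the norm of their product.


N(IJ) = N(I) * N(J)
= 8 * 15
= 120

120


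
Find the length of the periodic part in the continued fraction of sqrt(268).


Run the CF algorithm for sqrt(268).
a_0 = floor(sqrt(268)) = 16; set m_0=0, q_0=1.
Recurrence: m' = q*a - m,  q' = (d - m'^2)/q,  a' = floor((a_0 + m')/q').
  step 1: m=16, q=12, a=2
  step 2: m=8, q=17, a=1
  step 3: m=9, q=11, a=2
  step 4: m=13, q=9, a=3
  step 5: m=14, q=8, a=3
  step 6: m=10, q=21, a=1
  step 7: m=11, q=7, a=3
  step 8: m=10, q=24, a=1
  step 9: m=14, q=3, a=10
  step 10: m=16, q=4, a=8
  step 11: m=16, q=3, a=10
  step 12: m=14, q=24, a=1
  step 13: m=10, q=7, a=3
  step 14: m=11, q=21, a=1
  step 15: m=10, q=8, a=3
  step 16: m=14, q=9, a=3
  step 17: m=13, q=11, a=2
  step 18: m=9, q=17, a=1
  step 19: m=8, q=12, a=2
  step 20: m=16, q=1, a=32
a_20 = 2*a_0 = 32, so the period closes here.
sqrt(268) = [16; 2, 1, 2, 3, 3, 1, 3, 1, 10, 8, 10, 1, 3, 1, 3, 3, 2, 1, 2, 32]
Period length = 20

20


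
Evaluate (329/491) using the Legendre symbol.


p = 491 is prime, so compute (329/491) with the reciprocity algorithm (Jacobi-symbol steps: pull out 2s via (2/n), flip via reciprocity, reduce):
  reciprocity: (329/491) -> +(491/329)
  reduce: (162/329)
  pull out 2: (2/329) = +1  (since 329 mod 8 = 1)
  reciprocity: (81/329) -> +(329/81)
  reduce: (5/81)
  reciprocity: (5/81) -> +(81/5)
  reduce: (1/5)
  (1/5) = 1
Product of signs = 1
(329/491) = 1

1


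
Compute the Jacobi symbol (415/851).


Compute (415/851) via quadratic reciprocity:
  reciprocity: (415/851) -> -(851/415)
  reduce: (21/415)
  reciprocity: (21/415) -> +(415/21)
  reduce: (16/21)
  pull out 2: (2/21) = -1  (since 21 mod 8 = 5)
  pull out 2: (2/21) = -1  (since 21 mod 8 = 5)
  pull out 2: (2/21) = -1  (since 21 mod 8 = 5)
  pull out 2: (2/21) = -1  (since 21 mod 8 = 5)
  (1/21) = 1
Product of signs = -1

-1


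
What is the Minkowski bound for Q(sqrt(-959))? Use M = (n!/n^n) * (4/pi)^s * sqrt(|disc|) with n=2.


d = -959, d mod 4 = 1, so disc(K) = d = -959; |disc(K)| = 959
Imaginary quadratic field, so n = 2, s = r2 = 1, r1 = 0
M = (n!/n^n) * (4/pi)^s * sqrt(|disc(K)|) = (2!/2^2) * (4/pi)^1 * sqrt(959)
= 0.5 * 1.273240 * 30.967725
= 19.7147

19.7147


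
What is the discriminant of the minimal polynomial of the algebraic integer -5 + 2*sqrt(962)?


The element -5 + 2*sqrt(962) has minimal polynomial:
x^2 + 10*x - 3823
Discriminant = (10)^2 - 4*(-3823)
= 100 + 15292
= 15392

15392


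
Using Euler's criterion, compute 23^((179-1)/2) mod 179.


p = 179 is prime and the exponent is (p-1)/2 = 89, so by Euler's criterion 23^89 = (23/179) = +1 or -1 mod 179.
Compute by square-and-multiply:
  89 = 64 + 16 + 8 + 1 (binary 1011001)
  Repeated squaring mod 179: 23^1 = 23, 23^2 = 171, 23^4 = 64, 23^8 = 158, 23^16 = 83, 23^32 = 87, 23^64 = 51
  23^89 = 23^64 * 23^16 * 23^8 * 23^1 = 51 * 83 * 158 * 23 mod 179
    51 * 83 = 4233 = 116 mod 179
    116 * 158 = 18328 = 70 mod 179
    70 * 23 = 1610 = 178 mod 179
  23^89 = 178 mod 179
Result 178 = p - 1 = -1 mod 179: 23 is a quadratic non-residue mod 179. As a residue in [0, p-1] the value is 178.
23^89 mod 179 = 178

178


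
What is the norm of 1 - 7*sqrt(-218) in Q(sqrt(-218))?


N(a + b*sqrt(d)) = a^2 - d*b^2
= (1)^2 - (-218)*(-7)^2
= 1 + 10682
= 10683

10683


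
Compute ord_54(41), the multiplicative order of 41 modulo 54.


We want ord_54(41), the smallest k >= 1 with 41^k = 1 mod 54.
n = 54 = 2 * 3^3, phi(54) = 18; the order divides phi(n).
Divisors of 18: 1, 2, 3, 6, 9, 18
Repeated squaring mod 54: 41^1 = 41, 41^2 = 7, 41^4 = 49, 41^8 = 25, 41^16 = 31
Test divisors in increasing order:
  k=1: 41^1 = 41 mod 54
  k=2: 41^2 = 7 mod 54
  k=3: 41^3 = 7 * 41 = 17 mod 54
  k=6: 41^6 = 49 * 7 = 19 mod 54
  k=9: 41^9 = 25 * 41 = 53 mod 54
  k=18: 41^18 = 31 * 7 = 1 mod 54  <- first divisor giving 1
Order = 18

18


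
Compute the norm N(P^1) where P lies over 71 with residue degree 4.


N(P^a) = p^(a*f)
= 71^(1*4)
= 71^4
= 25411681

25411681


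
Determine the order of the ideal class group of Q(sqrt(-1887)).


K = Q(sqrt(-1887)). d mod 4 = 1, so D = disc(K) = d = -1887
h(K) equals the number of primitive reduced positive-definite forms (a, b, c) = a*x^2 + b*x*y + c*y^2 with b^2 - 4ac = D,
where reduced means |b| <= a <= c, with b >= 0 whenever |b| = a or a = c, and primitive means gcd(a, b, c) = 1.
Reduced forces 3a^2 <= |D| = 1887, so 1 <= a <= 25; b must have the parity of D, and c = (b^2 - D)/(4a) must be an integer >= a.
Enumerate a = 1..25, b in [-a, a]:
  a=1: (1, 1, 472)  [1]
  a=2: (2, -1, 236), (2, 1, 236)  [2]
  a=3: (3, 3, 158)  [1]
  a=4: (4, -1, 118), (4, 1, 118)  [2]
  a=5: none
  a=6: (6, -3, 79), (6, 3, 79)  [2]
  a=7: none
  a=8: (8, -1, 59), (8, 1, 59)  [2]
  a=9..10: none
  a=11: (11, -7, 44), (11, 7, 44)  [2]
  a=12: (12, -9, 41), (12, 9, 41)  [2]
  a=13..15: none
  a=16: (16, -15, 33), (16, 15, 33)  [2]
  a=17: (17, 17, 32)  [1]
  a=18..21: none
  a=22: (22, -15, 24), (22, 7, 22), (22, 15, 24)  [3]
  a=23..25: none
Total reduced forms: 1 + 2 + 1 + 2 + 2 + 2 + 2 + 2 + 2 + 1 + 3 = 20
h = 20

20


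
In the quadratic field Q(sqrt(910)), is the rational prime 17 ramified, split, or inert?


K = Q(sqrt(910)). Since d mod 4 = 2, disc(K) = 3640.
Check p | disc: 3640 mod 17 = 2.
p does not divide disc. Compute Legendre symbol (d/p):
9^((17-1)/2) mod 17 = 1
(d/p) = 1, so p splits: (p) = P*P' with e=1, f=1, g=2.
Therefore p is split.

split


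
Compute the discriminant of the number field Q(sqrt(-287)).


For K = Q(sqrt(d)) with d squarefree: disc(K) = d if d = 1 mod 4, and disc(K) = 4d if d = 2 or 3 mod 4.
Here d = -287, and d mod 4 = 1.
d = 1 mod 4 (O_K = Z[(1+sqrt(d))/2]), so disc(K) = d = -287

-287


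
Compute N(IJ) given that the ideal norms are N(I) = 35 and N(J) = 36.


N(IJ) = N(I) * N(J)
= 35 * 36
= 1260

1260


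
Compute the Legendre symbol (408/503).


p = 503 is prime, so compute (408/503) with the reciprocity algorithm (Jacobi-symbol steps: pull out 2s via (2/n), flip via reciprocity, reduce):
  pull out 2: (2/503) = +1  (since 503 mod 8 = 7)
  pull out 2: (2/503) = +1  (since 503 mod 8 = 7)
  pull out 2: (2/503) = +1  (since 503 mod 8 = 7)
  reciprocity: (51/503) -> -(503/51)
  reduce: (44/51)
  pull out 2: (2/51) = -1  (since 51 mod 8 = 3)
  pull out 2: (2/51) = -1  (since 51 mod 8 = 3)
  reciprocity: (11/51) -> -(51/11)
  reduce: (7/11)
  reciprocity: (7/11) -> -(11/7)
  reduce: (4/7)
  pull out 2: (2/7) = +1  (since 7 mod 8 = 7)
  pull out 2: (2/7) = +1  (since 7 mod 8 = 7)
  (1/7) = 1
Product of signs = -1
(408/503) = -1

-1


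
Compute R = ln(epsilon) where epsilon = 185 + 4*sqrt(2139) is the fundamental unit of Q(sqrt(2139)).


epsilon = 185 + 4*sqrt(2139)
= 369.9973
R = ln(369.9973)
= 5.9135

5.9135


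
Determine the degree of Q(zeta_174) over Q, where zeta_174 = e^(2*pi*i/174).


The degree equals Euler's totient phi(174).
174 = 2 * 3 * 29
phi(174) = 56

56


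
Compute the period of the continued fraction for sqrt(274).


Run the CF algorithm for sqrt(274).
a_0 = floor(sqrt(274)) = 16; set m_0=0, q_0=1.
Recurrence: m' = q*a - m,  q' = (d - m'^2)/q,  a' = floor((a_0 + m')/q').
  step 1: m=16, q=18, a=1
  step 2: m=2, q=15, a=1
  step 3: m=13, q=7, a=4
  step 4: m=15, q=7, a=4
  step 5: m=13, q=15, a=1
  step 6: m=2, q=18, a=1
  step 7: m=16, q=1, a=32
a_7 = 2*a_0 = 32, so the period closes here.
sqrt(274) = [16; 1, 1, 4, 4, 1, 1, 32]
Period length = 7

7


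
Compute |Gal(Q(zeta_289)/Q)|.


|Gal(Q(zeta_289)/Q)| = phi(289)
= 272

272


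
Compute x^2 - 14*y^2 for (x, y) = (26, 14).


x^2 - d*y^2
= 26^2 - 14*14^2
= 676 - 2744
= -2068

-2068


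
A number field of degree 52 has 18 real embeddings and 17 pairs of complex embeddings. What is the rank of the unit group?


By Dirichlet's unit theorem:
rank = r1 + r2 - 1
= 18 + 17 - 1
= 34

34


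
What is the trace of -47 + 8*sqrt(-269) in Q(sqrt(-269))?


Tr(a + b*sqrt(d)) = (a + b*sqrt(d)) + (a - b*sqrt(d)) = 2a
= 2 * (-47)
= -94

-94


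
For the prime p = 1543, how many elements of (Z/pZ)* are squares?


For prime p, the number of non-zero quadratic residues is (p-1)/2.
= (1543-1)/2
= 771

771


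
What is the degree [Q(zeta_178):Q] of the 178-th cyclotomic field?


The degree equals Euler's totient phi(178).
178 = 2 * 89
phi(178) = 88

88


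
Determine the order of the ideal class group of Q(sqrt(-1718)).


K = Q(sqrt(-1718)). d mod 4 = 2, so D = disc(K) = 4d = -6872
h(K) equals the number of primitive reduced positive-definite forms (a, b, c) = a*x^2 + b*x*y + c*y^2 with b^2 - 4ac = D,
where reduced means |b| <= a <= c, with b >= 0 whenever |b| = a or a = c, and primitive means gcd(a, b, c) = 1.
Reduced forces 3a^2 <= |D| = 6872, so 1 <= a <= 47; b must have the parity of D, and c = (b^2 - D)/(4a) must be an integer >= a.
Enumerate a = 1..47, b in [-a, a]:
  a=1: (1, 0, 1718)  [1]
  a=2: (2, 0, 859)  [1]
  a=3: (3, -2, 573), (3, 2, 573)  [2]
  a=4..5: none
  a=6: (6, -4, 287), (6, 4, 287)  [2]
  a=7: (7, -4, 246), (7, 4, 246)  [2]
  a=8: none
  a=9: (9, -2, 191), (9, 2, 191)  [2]
  a=10: none
  a=11: (11, -6, 157), (11, 6, 157)  [2]
  a=12..13: none
  a=14: (14, -4, 123), (14, 4, 123)  [2]
  a=15..16: none
  a=17: (17, -8, 102), (17, 8, 102)  [2]
  a=18: (18, -16, 99), (18, 16, 99)  [2]
  a=19: (19, -14, 93), (19, 14, 93)  [2]
  a=20: none
  a=21: (21, -10, 83), (21, -4, 82), (21, 4, 82), (21, 10, 83)  [4]
  a=22: (22, -16, 81), (22, 16, 81)  [2]
  a=23..26: none
  a=27: (27, -16, 66), (27, 16, 66)  [2]
  a=28: none
  a=29: (29, -28, 66), (29, 28, 66)  [2]
  a=30: none
  a=31: (31, -14, 57), (31, 14, 57)  [2]
  a=32: none
  a=33: (33, -28, 58), (33, -16, 54), (33, 16, 54), (33, 28, 58)  [4]
  a=34: (34, -8, 51), (34, 8, 51)  [2]
  a=35..36: none
  a=37: (37, -26, 51), (37, 26, 51)  [2]
  a=38: (38, -24, 49), (38, 24, 49)  [2]
  a=39..40: none
  a=41: (41, -4, 42), (41, 4, 42)  [2]
  a=42: (42, -32, 47), (42, 32, 47)  [2]
  a=43..47: none
Total reduced forms: 1 + 1 + 2 + 2 + 2 + 2 + 2 + 2 + 2 + 2 + 2 + 4 + 2 + 2 + 2 + 2 + 4 + 2 + 2 + 2 + 2 + 2 = 46
h = 46

46


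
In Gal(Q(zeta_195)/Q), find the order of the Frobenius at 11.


The Frobenius at p in Gal(Q(zeta_n)/Q) = (Z/nZ)* is the class of p, so its order is ord_195(11), the smallest k >= 1 with 11^k = 1 mod 195.
n = 195 = 3 * 5 * 13, phi(195) = 96; the order divides phi(n).
Divisors of 96: 1, 2, 3, 4, 6, 8, 12, 16, 24, 32, 48, 96
Repeated squaring mod 195: 11^1 = 11, 11^2 = 121, 11^4 = 16, 11^8 = 61, 11^16 = 16, 11^32 = 61, 11^64 = 16
Test divisors in increasing order:
  k=1: 11^1 = 11 mod 195
  k=2: 11^2 = 121 mod 195
  k=3: 11^3 = 121 * 11 = 161 mod 195
  k=4: 11^4 = 16 mod 195
  k=6: 11^6 = 16 * 121 = 181 mod 195
  k=8: 11^8 = 61 mod 195
  k=12: 11^12 = 61 * 16 = 1 mod 195  <- first divisor giving 1
Order = 12

12


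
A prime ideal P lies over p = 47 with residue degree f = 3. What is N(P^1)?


N(P^a) = p^(a*f)
= 47^(1*3)
= 47^3
= 103823

103823


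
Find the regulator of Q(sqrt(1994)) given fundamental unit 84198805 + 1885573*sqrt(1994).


epsilon = 84198805 + 1885573*sqrt(1994)
= 1.6840e+08
R = ln(1.6840e+08)
= 18.9418

18.9418


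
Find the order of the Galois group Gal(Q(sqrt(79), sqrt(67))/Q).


The 2 square roots of distinct primes are multiplicatively independent over Q,
so [K:Q] = 2^2 and Gal(K/Q) is isomorphic to (Z/2Z)^2.
|Gal| = 2^2 = 4

4


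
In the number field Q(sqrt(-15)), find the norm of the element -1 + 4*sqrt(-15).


N(a + b*sqrt(d)) = a^2 - d*b^2
= (-1)^2 - (-15)*(4)^2
= 1 + 240
= 241

241


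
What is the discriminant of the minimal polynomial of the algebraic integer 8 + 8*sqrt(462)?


The element 8 + 8*sqrt(462) has minimal polynomial:
x^2 - 16*x - 29504
Discriminant = (-16)^2 - 4*(-29504)
= 256 + 118016
= 118272

118272


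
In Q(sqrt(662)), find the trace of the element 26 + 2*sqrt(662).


Tr(a + b*sqrt(d)) = (a + b*sqrt(d)) + (a - b*sqrt(d)) = 2a
= 2 * (26)
= 52

52


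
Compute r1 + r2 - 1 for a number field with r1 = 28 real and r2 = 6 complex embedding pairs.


By Dirichlet's unit theorem:
rank = r1 + r2 - 1
= 28 + 6 - 1
= 33

33


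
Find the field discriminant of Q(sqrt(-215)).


For K = Q(sqrt(d)) with d squarefree: disc(K) = d if d = 1 mod 4, and disc(K) = 4d if d = 2 or 3 mod 4.
Here d = -215, and d mod 4 = 1.
d = 1 mod 4 (O_K = Z[(1+sqrt(d))/2]), so disc(K) = d = -215

-215


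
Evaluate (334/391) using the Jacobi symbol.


Compute (334/391) via quadratic reciprocity:
  pull out 2: (2/391) = +1  (since 391 mod 8 = 7)
  reciprocity: (167/391) -> -(391/167)
  reduce: (57/167)
  reciprocity: (57/167) -> +(167/57)
  reduce: (53/57)
  reciprocity: (53/57) -> +(57/53)
  reduce: (4/53)
  pull out 2: (2/53) = -1  (since 53 mod 8 = 5)
  pull out 2: (2/53) = -1  (since 53 mod 8 = 5)
  (1/53) = 1
Product of signs = -1

-1


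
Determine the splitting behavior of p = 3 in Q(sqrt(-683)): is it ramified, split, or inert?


K = Q(sqrt(-683)). Since d mod 4 = 1, disc(K) = -683.
Check p | disc: -683 mod 3 = 1.
p does not divide disc. Compute Legendre symbol (d/p):
1^((3-1)/2) mod 3 = 1
(d/p) = 1, so p splits: (p) = P*P' with e=1, f=1, g=2.
Therefore p is split.

split


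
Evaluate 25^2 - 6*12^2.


x^2 - d*y^2
= 25^2 - 6*12^2
= 625 - 864
= -239

-239


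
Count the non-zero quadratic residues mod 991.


For prime p, the number of non-zero quadratic residues is (p-1)/2.
= (991-1)/2
= 495

495


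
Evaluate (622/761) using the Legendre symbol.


p = 761 is prime, so compute (622/761) with the reciprocity algorithm (Jacobi-symbol steps: pull out 2s via (2/n), flip via reciprocity, reduce):
  pull out 2: (2/761) = +1  (since 761 mod 8 = 1)
  reciprocity: (311/761) -> +(761/311)
  reduce: (139/311)
  reciprocity: (139/311) -> -(311/139)
  reduce: (33/139)
  reciprocity: (33/139) -> +(139/33)
  reduce: (7/33)
  reciprocity: (7/33) -> +(33/7)
  reduce: (5/7)
  reciprocity: (5/7) -> +(7/5)
  reduce: (2/5)
  pull out 2: (2/5) = -1  (since 5 mod 8 = 5)
  (1/5) = 1
Product of signs = 1
(622/761) = 1

1


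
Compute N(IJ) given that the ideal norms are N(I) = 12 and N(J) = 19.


N(IJ) = N(I) * N(J)
= 12 * 19
= 228

228


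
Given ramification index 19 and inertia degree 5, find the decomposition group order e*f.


|D_P| = e * f
= 19 * 5
= 95

95


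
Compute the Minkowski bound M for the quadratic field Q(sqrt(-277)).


d = -277, d mod 4 = 3, so disc(K) = 4d = -1108; |disc(K)| = 1108
Imaginary quadratic field, so n = 2, s = r2 = 1, r1 = 0
M = (n!/n^n) * (4/pi)^s * sqrt(|disc(K)|) = (2!/2^2) * (4/pi)^1 * sqrt(1108)
= 0.5 * 1.273240 * 33.286634
= 21.1909

21.1909


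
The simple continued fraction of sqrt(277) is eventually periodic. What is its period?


Run the CF algorithm for sqrt(277).
a_0 = floor(sqrt(277)) = 16; set m_0=0, q_0=1.
Recurrence: m' = q*a - m,  q' = (d - m'^2)/q,  a' = floor((a_0 + m')/q').
  step 1: m=16, q=21, a=1
  step 2: m=5, q=12, a=1
  step 3: m=7, q=19, a=1
  step 4: m=12, q=7, a=4
  step 5: m=16, q=3, a=10
  step 6: m=14, q=27, a=1
  step 7: m=13, q=4, a=7
  step 8: m=15, q=13, a=2
  step 9: m=11, q=12, a=2
  step 10: m=13, q=9, a=3
  step 11: m=14, q=9, a=3
  step 12: m=13, q=12, a=2
  step 13: m=11, q=13, a=2
  step 14: m=15, q=4, a=7
  step 15: m=13, q=27, a=1
  step 16: m=14, q=3, a=10
  step 17: m=16, q=7, a=4
  step 18: m=12, q=19, a=1
  step 19: m=7, q=12, a=1
  step 20: m=5, q=21, a=1
  step 21: m=16, q=1, a=32
a_21 = 2*a_0 = 32, so the period closes here.
sqrt(277) = [16; 1, 1, 1, 4, 10, 1, 7, 2, 2, 3, 3, 2, 2, 7, 1, 10, 4, 1, 1, 1, 32]
Period length = 21

21


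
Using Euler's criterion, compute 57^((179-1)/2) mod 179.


p = 179 is prime and the exponent is (p-1)/2 = 89, so by Euler's criterion 57^89 = (57/179) = +1 or -1 mod 179.
Compute by square-and-multiply:
  89 = 64 + 16 + 8 + 1 (binary 1011001)
  Repeated squaring mod 179: 57^1 = 57, 57^2 = 27, 57^4 = 13, 57^8 = 169, 57^16 = 100, 57^32 = 155, 57^64 = 39
  57^89 = 57^64 * 57^16 * 57^8 * 57^1 = 39 * 100 * 169 * 57 mod 179
    39 * 100 = 3900 = 141 mod 179
    141 * 169 = 23829 = 22 mod 179
    22 * 57 = 1254 = 1 mod 179
  57^89 = 1 mod 179
Result 1: 57 is a quadratic residue mod 179.
57^89 mod 179 = 1

1


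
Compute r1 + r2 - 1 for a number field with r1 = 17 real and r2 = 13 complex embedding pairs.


By Dirichlet's unit theorem:
rank = r1 + r2 - 1
= 17 + 13 - 1
= 29

29


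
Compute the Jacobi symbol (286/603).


Compute (286/603) via quadratic reciprocity:
  pull out 2: (2/603) = -1  (since 603 mod 8 = 3)
  reciprocity: (143/603) -> -(603/143)
  reduce: (31/143)
  reciprocity: (31/143) -> -(143/31)
  reduce: (19/31)
  reciprocity: (19/31) -> -(31/19)
  reduce: (12/19)
  pull out 2: (2/19) = -1  (since 19 mod 8 = 3)
  pull out 2: (2/19) = -1  (since 19 mod 8 = 3)
  reciprocity: (3/19) -> -(19/3)
  reduce: (1/3)
  (1/3) = 1
Product of signs = -1

-1


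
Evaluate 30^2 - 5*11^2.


x^2 - d*y^2
= 30^2 - 5*11^2
= 900 - 605
= 295

295


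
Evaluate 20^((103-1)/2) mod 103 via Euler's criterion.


p = 103 is prime and the exponent is (p-1)/2 = 51, so by Euler's criterion 20^51 = (20/103) = +1 or -1 mod 103.
Compute by square-and-multiply:
  51 = 32 + 16 + 2 + 1 (binary 110011)
  Repeated squaring mod 103: 20^1 = 20, 20^2 = 91, 20^4 = 41, 20^8 = 33, 20^16 = 59, 20^32 = 82
  20^51 = 20^32 * 20^16 * 20^2 * 20^1 = 82 * 59 * 91 * 20 mod 103
    82 * 59 = 4838 = 100 mod 103
    100 * 91 = 9100 = 36 mod 103
    36 * 20 = 720 = 102 mod 103
  20^51 = 102 mod 103
Result 102 = p - 1 = -1 mod 103: 20 is a quadratic non-residue mod 103. As a residue in [0, p-1] the value is 102.
20^51 mod 103 = 102

102


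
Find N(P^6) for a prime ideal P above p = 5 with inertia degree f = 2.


N(P^a) = p^(a*f)
= 5^(6*2)
= 5^12
= 244140625

244140625


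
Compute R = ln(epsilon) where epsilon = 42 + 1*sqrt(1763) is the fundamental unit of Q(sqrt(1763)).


epsilon = 42 + 1*sqrt(1763)
= 83.9881
R = ln(83.9881)
= 4.4307

4.4307


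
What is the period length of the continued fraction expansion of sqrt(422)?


Run the CF algorithm for sqrt(422).
a_0 = floor(sqrt(422)) = 20; set m_0=0, q_0=1.
Recurrence: m' = q*a - m,  q' = (d - m'^2)/q,  a' = floor((a_0 + m')/q').
  step 1: m=20, q=22, a=1
  step 2: m=2, q=19, a=1
  step 3: m=17, q=7, a=5
  step 4: m=18, q=14, a=2
  step 5: m=10, q=23, a=1
  step 6: m=13, q=11, a=3
  step 7: m=20, q=2, a=20
  step 8: m=20, q=11, a=3
  step 9: m=13, q=23, a=1
  step 10: m=10, q=14, a=2
  step 11: m=18, q=7, a=5
  step 12: m=17, q=19, a=1
  step 13: m=2, q=22, a=1
  step 14: m=20, q=1, a=40
a_14 = 2*a_0 = 40, so the period closes here.
sqrt(422) = [20; 1, 1, 5, 2, 1, 3, 20, 3, 1, 2, 5, 1, 1, 40]
Period length = 14

14


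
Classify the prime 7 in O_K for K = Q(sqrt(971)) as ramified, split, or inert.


K = Q(sqrt(971)). Since d mod 4 = 3, disc(K) = 3884.
Check p | disc: 3884 mod 7 = 6.
p does not divide disc. Compute Legendre symbol (d/p):
5^((7-1)/2) mod 7 = -1
(d/p) = -1, so p is inert: (p) stays prime with e=1, f=2, g=1.
Therefore p is inert.

inert


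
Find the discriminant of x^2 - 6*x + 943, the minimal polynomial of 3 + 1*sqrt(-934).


The element 3 + 1*sqrt(-934) has minimal polynomial:
x^2 - 6*x + 943
Discriminant = (-6)^2 - 4*(943)
= 36 - 3772
= -3736

-3736


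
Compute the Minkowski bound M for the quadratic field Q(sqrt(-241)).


d = -241, d mod 4 = 3, so disc(K) = 4d = -964; |disc(K)| = 964
Imaginary quadratic field, so n = 2, s = r2 = 1, r1 = 0
M = (n!/n^n) * (4/pi)^s * sqrt(|disc(K)|) = (2!/2^2) * (4/pi)^1 * sqrt(964)
= 0.5 * 1.273240 * 31.048349
= 19.7660

19.7660


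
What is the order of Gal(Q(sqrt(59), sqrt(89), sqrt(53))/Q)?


The 3 square roots of distinct primes are multiplicatively independent over Q,
so [K:Q] = 2^3 and Gal(K/Q) is isomorphic to (Z/2Z)^3.
|Gal| = 2^3 = 8

8


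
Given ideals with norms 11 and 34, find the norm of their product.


N(IJ) = N(I) * N(J)
= 11 * 34
= 374

374


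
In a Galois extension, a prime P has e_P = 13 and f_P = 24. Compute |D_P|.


|D_P| = e * f
= 13 * 24
= 312

312


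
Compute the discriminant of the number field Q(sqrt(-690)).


For K = Q(sqrt(d)) with d squarefree: disc(K) = d if d = 1 mod 4, and disc(K) = 4d if d = 2 or 3 mod 4.
Here d = -690, and d mod 4 = 2.
d = 2 mod 4, not 1 (O_K = Z[sqrt(d)]), so disc(K) = 4d = 4 * (-690) = -2760

-2760


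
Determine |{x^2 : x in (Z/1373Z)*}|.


For prime p, the number of non-zero quadratic residues is (p-1)/2.
= (1373-1)/2
= 686

686


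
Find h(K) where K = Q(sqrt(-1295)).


K = Q(sqrt(-1295)). d mod 4 = 1, so D = disc(K) = d = -1295
h(K) equals the number of primitive reduced positive-definite forms (a, b, c) = a*x^2 + b*x*y + c*y^2 with b^2 - 4ac = D,
where reduced means |b| <= a <= c, with b >= 0 whenever |b| = a or a = c, and primitive means gcd(a, b, c) = 1.
Reduced forces 3a^2 <= |D| = 1295, so 1 <= a <= 20; b must have the parity of D, and c = (b^2 - D)/(4a) must be an integer >= a.
Enumerate a = 1..20, b in [-a, a]:
  a=1: (1, 1, 324)  [1]
  a=2: (2, -1, 162), (2, 1, 162)  [2]
  a=3: (3, -1, 108), (3, 1, 108)  [2]
  a=4: (4, -1, 81), (4, 1, 81)  [2]
  a=5: (5, 5, 66)  [1]
  a=6: (6, -5, 55), (6, -1, 54), (6, 1, 54), (6, 5, 55)  [4]
  a=7: (7, 7, 48)  [1]
  a=8: (8, -7, 42), (8, 7, 42)  [2]
  a=9: (9, -1, 36), (9, 1, 36)  [2]
  a=10: (10, -5, 33), (10, 5, 33)  [2]
  a=11: (11, -5, 30), (11, 5, 30)  [2]
  a=12: (12, -7, 28), (12, -1, 27), (12, 1, 27), (12, 7, 28)  [4]
  a=13: none
  a=14: (14, -7, 24), (14, 7, 24)  [2]
  a=15: (15, -5, 22), (15, 5, 22)  [2]
  a=16: (16, -7, 21), (16, 7, 21)  [2]
  a=17: none
  a=18: (18, -17, 22), (18, 1, 18), (18, 17, 22)  [3]
  a=19: (19, -15, 20), (19, 15, 20)  [2]
  a=20: none
Total reduced forms: 1 + 2 + 2 + 2 + 1 + 4 + 1 + 2 + 2 + 2 + 2 + 4 + 2 + 2 + 2 + 3 + 2 = 36
h = 36

36


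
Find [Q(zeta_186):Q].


The degree equals Euler's totient phi(186).
186 = 2 * 3 * 31
phi(186) = 60

60


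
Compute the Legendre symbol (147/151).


p = 151 is prime, so compute (147/151) with the reciprocity algorithm (Jacobi-symbol steps: pull out 2s via (2/n), flip via reciprocity, reduce):
  reciprocity: (147/151) -> -(151/147)
  reduce: (4/147)
  pull out 2: (2/147) = -1  (since 147 mod 8 = 3)
  pull out 2: (2/147) = -1  (since 147 mod 8 = 3)
  (1/147) = 1
Product of signs = -1
(147/151) = -1

-1


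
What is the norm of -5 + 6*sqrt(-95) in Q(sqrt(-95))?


N(a + b*sqrt(d)) = a^2 - d*b^2
= (-5)^2 - (-95)*(6)^2
= 25 + 3420
= 3445

3445


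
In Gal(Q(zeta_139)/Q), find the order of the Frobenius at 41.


The Frobenius at p in Gal(Q(zeta_n)/Q) = (Z/nZ)* is the class of p, so its order is ord_139(41), the smallest k >= 1 with 41^k = 1 mod 139.
n = 139 = 139, phi(139) = 138; the order divides phi(n).
Divisors of 138: 1, 2, 3, 6, 23, 46, 69, 138
Repeated squaring mod 139: 41^1 = 41, 41^2 = 13, 41^4 = 30, 41^8 = 66, 41^16 = 47, 41^32 = 124, 41^64 = 86, 41^128 = 29
Test divisors in increasing order:
  k=1: 41^1 = 41 mod 139
  k=2: 41^2 = 13 mod 139
  k=3: 41^3 = 13 * 41 = 116 mod 139
  k=6: 41^6 = 30 * 13 = 112 mod 139
  k=23: 41^23 = 47 * 30 * 13 * 41 = 96 mod 139
  k=46: 41^46 = 124 * 66 * 30 * 13 = 42 mod 139
  k=69: 41^69 = 86 * 30 * 41 = 1 mod 139  <- first divisor giving 1
Order = 69

69


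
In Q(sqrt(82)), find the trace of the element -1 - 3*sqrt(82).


Tr(a + b*sqrt(d)) = (a + b*sqrt(d)) + (a - b*sqrt(d)) = 2a
= 2 * (-1)
= -2

-2


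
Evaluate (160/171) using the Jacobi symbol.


Compute (160/171) via quadratic reciprocity:
  pull out 2: (2/171) = -1  (since 171 mod 8 = 3)
  pull out 2: (2/171) = -1  (since 171 mod 8 = 3)
  pull out 2: (2/171) = -1  (since 171 mod 8 = 3)
  pull out 2: (2/171) = -1  (since 171 mod 8 = 3)
  pull out 2: (2/171) = -1  (since 171 mod 8 = 3)
  reciprocity: (5/171) -> +(171/5)
  reduce: (1/5)
  (1/5) = 1
Product of signs = -1

-1


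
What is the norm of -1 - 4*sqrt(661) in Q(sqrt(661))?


N(a + b*sqrt(d)) = a^2 - d*b^2
= (-1)^2 - (661)*(-4)^2
= 1 - 10576
= -10575

-10575


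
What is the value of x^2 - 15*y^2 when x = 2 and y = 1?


x^2 - d*y^2
= 2^2 - 15*1^2
= 4 - 15
= -11

-11


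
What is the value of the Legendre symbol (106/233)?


p = 233 is prime, so compute (106/233) with the reciprocity algorithm (Jacobi-symbol steps: pull out 2s via (2/n), flip via reciprocity, reduce):
  pull out 2: (2/233) = +1  (since 233 mod 8 = 1)
  reciprocity: (53/233) -> +(233/53)
  reduce: (21/53)
  reciprocity: (21/53) -> +(53/21)
  reduce: (11/21)
  reciprocity: (11/21) -> +(21/11)
  reduce: (10/11)
  pull out 2: (2/11) = -1  (since 11 mod 8 = 3)
  reciprocity: (5/11) -> +(11/5)
  reduce: (1/5)
  (1/5) = 1
Product of signs = -1
(106/233) = -1

-1


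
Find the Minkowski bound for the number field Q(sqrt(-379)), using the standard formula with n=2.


d = -379, d mod 4 = 1, so disc(K) = d = -379; |disc(K)| = 379
Imaginary quadratic field, so n = 2, s = r2 = 1, r1 = 0
M = (n!/n^n) * (4/pi)^s * sqrt(|disc(K)|) = (2!/2^2) * (4/pi)^1 * sqrt(379)
= 0.5 * 1.273240 * 19.467922
= 12.3937

12.3937


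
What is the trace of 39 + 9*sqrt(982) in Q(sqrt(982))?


Tr(a + b*sqrt(d)) = (a + b*sqrt(d)) + (a - b*sqrt(d)) = 2a
= 2 * (39)
= 78

78


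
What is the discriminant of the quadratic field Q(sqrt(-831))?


For K = Q(sqrt(d)) with d squarefree: disc(K) = d if d = 1 mod 4, and disc(K) = 4d if d = 2 or 3 mod 4.
Here d = -831, and d mod 4 = 1.
d = 1 mod 4 (O_K = Z[(1+sqrt(d))/2]), so disc(K) = d = -831

-831


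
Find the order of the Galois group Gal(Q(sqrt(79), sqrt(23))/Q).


The 2 square roots of distinct primes are multiplicatively independent over Q,
so [K:Q] = 2^2 and Gal(K/Q) is isomorphic to (Z/2Z)^2.
|Gal| = 2^2 = 4

4


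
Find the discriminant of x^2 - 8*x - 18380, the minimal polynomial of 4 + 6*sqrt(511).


The element 4 + 6*sqrt(511) has minimal polynomial:
x^2 - 8*x - 18380
Discriminant = (-8)^2 - 4*(-18380)
= 64 + 73520
= 73584

73584


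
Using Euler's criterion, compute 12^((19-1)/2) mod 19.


p = 19 is prime and the exponent is (p-1)/2 = 9, so by Euler's criterion 12^9 = (12/19) = +1 or -1 mod 19.
Compute by square-and-multiply:
  9 = 8 + 1 (binary 1001)
  Repeated squaring mod 19: 12^1 = 12, 12^2 = 11, 12^4 = 7, 12^8 = 11
  12^9 = 12^8 * 12^1 = 11 * 12 mod 19
    11 * 12 = 132 = 18 mod 19
  12^9 = 18 mod 19
Result 18 = p - 1 = -1 mod 19: 12 is a quadratic non-residue mod 19. As a residue in [0, p-1] the value is 18.
12^9 mod 19 = 18

18
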